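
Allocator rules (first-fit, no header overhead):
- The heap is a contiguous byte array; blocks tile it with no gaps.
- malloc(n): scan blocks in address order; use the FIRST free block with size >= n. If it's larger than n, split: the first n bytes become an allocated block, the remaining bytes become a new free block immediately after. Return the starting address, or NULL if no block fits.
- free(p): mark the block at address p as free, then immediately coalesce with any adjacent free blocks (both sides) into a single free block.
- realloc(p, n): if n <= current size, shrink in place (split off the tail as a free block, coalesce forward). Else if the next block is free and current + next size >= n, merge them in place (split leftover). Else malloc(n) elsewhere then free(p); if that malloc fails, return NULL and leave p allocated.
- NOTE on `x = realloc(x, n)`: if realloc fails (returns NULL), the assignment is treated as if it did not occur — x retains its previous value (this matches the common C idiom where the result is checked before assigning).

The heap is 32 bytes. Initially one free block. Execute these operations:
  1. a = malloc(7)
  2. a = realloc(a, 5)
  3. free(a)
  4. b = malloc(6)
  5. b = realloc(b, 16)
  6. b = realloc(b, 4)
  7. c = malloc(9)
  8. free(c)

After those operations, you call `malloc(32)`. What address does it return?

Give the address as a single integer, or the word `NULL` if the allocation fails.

Op 1: a = malloc(7) -> a = 0; heap: [0-6 ALLOC][7-31 FREE]
Op 2: a = realloc(a, 5) -> a = 0; heap: [0-4 ALLOC][5-31 FREE]
Op 3: free(a) -> (freed a); heap: [0-31 FREE]
Op 4: b = malloc(6) -> b = 0; heap: [0-5 ALLOC][6-31 FREE]
Op 5: b = realloc(b, 16) -> b = 0; heap: [0-15 ALLOC][16-31 FREE]
Op 6: b = realloc(b, 4) -> b = 0; heap: [0-3 ALLOC][4-31 FREE]
Op 7: c = malloc(9) -> c = 4; heap: [0-3 ALLOC][4-12 ALLOC][13-31 FREE]
Op 8: free(c) -> (freed c); heap: [0-3 ALLOC][4-31 FREE]
malloc(32): first-fit scan over [0-3 ALLOC][4-31 FREE] -> NULL

Answer: NULL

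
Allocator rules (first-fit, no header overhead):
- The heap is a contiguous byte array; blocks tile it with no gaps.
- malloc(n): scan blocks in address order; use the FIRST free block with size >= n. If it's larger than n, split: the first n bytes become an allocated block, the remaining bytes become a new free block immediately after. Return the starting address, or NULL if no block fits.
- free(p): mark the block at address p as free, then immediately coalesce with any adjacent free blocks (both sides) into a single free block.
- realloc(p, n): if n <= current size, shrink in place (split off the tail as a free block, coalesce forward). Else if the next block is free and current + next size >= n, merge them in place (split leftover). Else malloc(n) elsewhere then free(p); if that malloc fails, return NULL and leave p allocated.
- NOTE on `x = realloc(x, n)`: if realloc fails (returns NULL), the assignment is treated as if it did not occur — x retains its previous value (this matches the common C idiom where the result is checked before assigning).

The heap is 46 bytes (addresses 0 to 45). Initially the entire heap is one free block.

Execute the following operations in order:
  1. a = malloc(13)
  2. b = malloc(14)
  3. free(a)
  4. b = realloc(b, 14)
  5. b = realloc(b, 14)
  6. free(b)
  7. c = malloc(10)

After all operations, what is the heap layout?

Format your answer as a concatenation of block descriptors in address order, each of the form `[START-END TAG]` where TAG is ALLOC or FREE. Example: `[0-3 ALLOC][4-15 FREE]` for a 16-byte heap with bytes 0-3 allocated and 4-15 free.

Op 1: a = malloc(13) -> a = 0; heap: [0-12 ALLOC][13-45 FREE]
Op 2: b = malloc(14) -> b = 13; heap: [0-12 ALLOC][13-26 ALLOC][27-45 FREE]
Op 3: free(a) -> (freed a); heap: [0-12 FREE][13-26 ALLOC][27-45 FREE]
Op 4: b = realloc(b, 14) -> b = 13; heap: [0-12 FREE][13-26 ALLOC][27-45 FREE]
Op 5: b = realloc(b, 14) -> b = 13; heap: [0-12 FREE][13-26 ALLOC][27-45 FREE]
Op 6: free(b) -> (freed b); heap: [0-45 FREE]
Op 7: c = malloc(10) -> c = 0; heap: [0-9 ALLOC][10-45 FREE]

Answer: [0-9 ALLOC][10-45 FREE]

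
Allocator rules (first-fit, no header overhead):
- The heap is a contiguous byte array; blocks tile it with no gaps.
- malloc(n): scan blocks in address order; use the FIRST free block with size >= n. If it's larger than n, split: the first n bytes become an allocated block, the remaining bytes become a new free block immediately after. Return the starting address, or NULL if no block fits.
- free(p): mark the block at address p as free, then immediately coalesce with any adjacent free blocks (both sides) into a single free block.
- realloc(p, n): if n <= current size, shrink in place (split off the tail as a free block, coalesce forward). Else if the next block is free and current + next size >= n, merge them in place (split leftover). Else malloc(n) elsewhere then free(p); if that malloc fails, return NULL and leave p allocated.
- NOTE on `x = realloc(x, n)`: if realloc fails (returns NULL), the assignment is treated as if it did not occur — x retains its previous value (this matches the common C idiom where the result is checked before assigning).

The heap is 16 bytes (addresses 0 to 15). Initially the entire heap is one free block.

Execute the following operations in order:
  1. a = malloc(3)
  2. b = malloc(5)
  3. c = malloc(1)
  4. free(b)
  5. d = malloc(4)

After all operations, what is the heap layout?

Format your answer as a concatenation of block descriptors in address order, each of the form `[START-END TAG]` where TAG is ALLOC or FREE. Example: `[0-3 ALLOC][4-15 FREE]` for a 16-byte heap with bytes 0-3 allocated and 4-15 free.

Answer: [0-2 ALLOC][3-6 ALLOC][7-7 FREE][8-8 ALLOC][9-15 FREE]

Derivation:
Op 1: a = malloc(3) -> a = 0; heap: [0-2 ALLOC][3-15 FREE]
Op 2: b = malloc(5) -> b = 3; heap: [0-2 ALLOC][3-7 ALLOC][8-15 FREE]
Op 3: c = malloc(1) -> c = 8; heap: [0-2 ALLOC][3-7 ALLOC][8-8 ALLOC][9-15 FREE]
Op 4: free(b) -> (freed b); heap: [0-2 ALLOC][3-7 FREE][8-8 ALLOC][9-15 FREE]
Op 5: d = malloc(4) -> d = 3; heap: [0-2 ALLOC][3-6 ALLOC][7-7 FREE][8-8 ALLOC][9-15 FREE]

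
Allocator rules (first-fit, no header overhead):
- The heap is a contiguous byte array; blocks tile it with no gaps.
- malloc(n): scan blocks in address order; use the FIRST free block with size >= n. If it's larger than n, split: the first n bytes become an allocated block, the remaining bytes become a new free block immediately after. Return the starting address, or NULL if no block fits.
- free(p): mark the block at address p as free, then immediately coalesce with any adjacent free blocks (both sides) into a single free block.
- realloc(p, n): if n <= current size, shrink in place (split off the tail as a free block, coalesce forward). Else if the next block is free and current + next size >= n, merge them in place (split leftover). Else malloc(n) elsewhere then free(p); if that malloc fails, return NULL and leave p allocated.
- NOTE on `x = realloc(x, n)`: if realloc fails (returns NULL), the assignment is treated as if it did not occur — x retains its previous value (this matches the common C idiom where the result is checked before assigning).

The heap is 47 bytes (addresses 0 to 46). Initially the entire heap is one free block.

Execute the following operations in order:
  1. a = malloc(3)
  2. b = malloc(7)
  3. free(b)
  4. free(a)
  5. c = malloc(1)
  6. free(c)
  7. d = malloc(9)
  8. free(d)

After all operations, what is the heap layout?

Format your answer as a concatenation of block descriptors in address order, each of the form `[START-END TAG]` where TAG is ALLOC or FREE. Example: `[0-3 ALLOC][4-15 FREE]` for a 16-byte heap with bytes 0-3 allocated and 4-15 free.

Op 1: a = malloc(3) -> a = 0; heap: [0-2 ALLOC][3-46 FREE]
Op 2: b = malloc(7) -> b = 3; heap: [0-2 ALLOC][3-9 ALLOC][10-46 FREE]
Op 3: free(b) -> (freed b); heap: [0-2 ALLOC][3-46 FREE]
Op 4: free(a) -> (freed a); heap: [0-46 FREE]
Op 5: c = malloc(1) -> c = 0; heap: [0-0 ALLOC][1-46 FREE]
Op 6: free(c) -> (freed c); heap: [0-46 FREE]
Op 7: d = malloc(9) -> d = 0; heap: [0-8 ALLOC][9-46 FREE]
Op 8: free(d) -> (freed d); heap: [0-46 FREE]

Answer: [0-46 FREE]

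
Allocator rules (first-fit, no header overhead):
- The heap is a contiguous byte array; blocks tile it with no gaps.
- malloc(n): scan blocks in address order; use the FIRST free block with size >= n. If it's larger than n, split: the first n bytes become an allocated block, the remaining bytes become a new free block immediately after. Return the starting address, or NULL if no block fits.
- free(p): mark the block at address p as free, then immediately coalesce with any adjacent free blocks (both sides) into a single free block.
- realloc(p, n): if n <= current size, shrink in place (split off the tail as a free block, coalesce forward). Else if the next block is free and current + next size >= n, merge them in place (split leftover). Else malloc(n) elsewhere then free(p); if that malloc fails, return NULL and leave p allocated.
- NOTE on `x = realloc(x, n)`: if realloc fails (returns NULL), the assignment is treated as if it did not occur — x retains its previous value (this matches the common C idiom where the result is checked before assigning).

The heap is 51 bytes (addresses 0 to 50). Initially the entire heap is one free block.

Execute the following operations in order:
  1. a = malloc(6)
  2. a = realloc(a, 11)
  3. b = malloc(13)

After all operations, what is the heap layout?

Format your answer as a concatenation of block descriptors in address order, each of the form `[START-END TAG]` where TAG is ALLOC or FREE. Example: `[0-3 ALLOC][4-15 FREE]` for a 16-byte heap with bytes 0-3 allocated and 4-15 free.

Answer: [0-10 ALLOC][11-23 ALLOC][24-50 FREE]

Derivation:
Op 1: a = malloc(6) -> a = 0; heap: [0-5 ALLOC][6-50 FREE]
Op 2: a = realloc(a, 11) -> a = 0; heap: [0-10 ALLOC][11-50 FREE]
Op 3: b = malloc(13) -> b = 11; heap: [0-10 ALLOC][11-23 ALLOC][24-50 FREE]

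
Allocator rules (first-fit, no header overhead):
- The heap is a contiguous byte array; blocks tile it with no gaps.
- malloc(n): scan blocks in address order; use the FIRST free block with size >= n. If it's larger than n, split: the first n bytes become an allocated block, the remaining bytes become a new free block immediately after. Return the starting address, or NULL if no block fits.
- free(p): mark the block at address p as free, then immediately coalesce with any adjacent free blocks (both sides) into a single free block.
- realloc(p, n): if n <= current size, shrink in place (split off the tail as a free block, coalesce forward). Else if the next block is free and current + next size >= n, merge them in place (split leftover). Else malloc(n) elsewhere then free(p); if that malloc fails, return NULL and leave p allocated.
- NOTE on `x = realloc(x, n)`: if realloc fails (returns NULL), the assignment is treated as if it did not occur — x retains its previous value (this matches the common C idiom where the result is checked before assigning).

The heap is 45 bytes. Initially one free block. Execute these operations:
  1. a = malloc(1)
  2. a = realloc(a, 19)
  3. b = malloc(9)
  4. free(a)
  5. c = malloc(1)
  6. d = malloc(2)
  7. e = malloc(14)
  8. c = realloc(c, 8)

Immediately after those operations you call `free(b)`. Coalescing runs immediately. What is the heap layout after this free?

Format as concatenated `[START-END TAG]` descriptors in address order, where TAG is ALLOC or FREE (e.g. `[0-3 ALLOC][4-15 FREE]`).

Answer: [0-0 FREE][1-2 ALLOC][3-16 ALLOC][17-27 FREE][28-35 ALLOC][36-44 FREE]

Derivation:
Op 1: a = malloc(1) -> a = 0; heap: [0-0 ALLOC][1-44 FREE]
Op 2: a = realloc(a, 19) -> a = 0; heap: [0-18 ALLOC][19-44 FREE]
Op 3: b = malloc(9) -> b = 19; heap: [0-18 ALLOC][19-27 ALLOC][28-44 FREE]
Op 4: free(a) -> (freed a); heap: [0-18 FREE][19-27 ALLOC][28-44 FREE]
Op 5: c = malloc(1) -> c = 0; heap: [0-0 ALLOC][1-18 FREE][19-27 ALLOC][28-44 FREE]
Op 6: d = malloc(2) -> d = 1; heap: [0-0 ALLOC][1-2 ALLOC][3-18 FREE][19-27 ALLOC][28-44 FREE]
Op 7: e = malloc(14) -> e = 3; heap: [0-0 ALLOC][1-2 ALLOC][3-16 ALLOC][17-18 FREE][19-27 ALLOC][28-44 FREE]
Op 8: c = realloc(c, 8) -> c = 28; heap: [0-0 FREE][1-2 ALLOC][3-16 ALLOC][17-18 FREE][19-27 ALLOC][28-35 ALLOC][36-44 FREE]
free(b): b = 19 -> block [19-27 ALLOC]; mark free, coalesce with adjacent free neighbors -> [0-0 FREE][1-2 ALLOC][3-16 ALLOC][17-27 FREE][28-35 ALLOC][36-44 FREE]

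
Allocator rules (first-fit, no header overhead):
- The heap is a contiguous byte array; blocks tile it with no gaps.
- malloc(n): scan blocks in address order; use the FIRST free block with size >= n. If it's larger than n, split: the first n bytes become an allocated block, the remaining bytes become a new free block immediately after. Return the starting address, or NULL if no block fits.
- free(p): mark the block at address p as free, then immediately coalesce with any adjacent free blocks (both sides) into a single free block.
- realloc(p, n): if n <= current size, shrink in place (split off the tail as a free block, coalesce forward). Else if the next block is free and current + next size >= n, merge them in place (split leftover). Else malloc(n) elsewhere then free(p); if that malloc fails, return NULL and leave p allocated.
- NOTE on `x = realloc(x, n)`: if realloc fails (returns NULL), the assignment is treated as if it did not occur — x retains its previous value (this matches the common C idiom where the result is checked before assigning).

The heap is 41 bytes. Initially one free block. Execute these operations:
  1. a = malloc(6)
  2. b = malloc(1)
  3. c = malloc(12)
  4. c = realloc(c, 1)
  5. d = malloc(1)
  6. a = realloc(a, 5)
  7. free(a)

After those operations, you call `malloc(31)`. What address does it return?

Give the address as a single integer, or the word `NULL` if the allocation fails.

Answer: 9

Derivation:
Op 1: a = malloc(6) -> a = 0; heap: [0-5 ALLOC][6-40 FREE]
Op 2: b = malloc(1) -> b = 6; heap: [0-5 ALLOC][6-6 ALLOC][7-40 FREE]
Op 3: c = malloc(12) -> c = 7; heap: [0-5 ALLOC][6-6 ALLOC][7-18 ALLOC][19-40 FREE]
Op 4: c = realloc(c, 1) -> c = 7; heap: [0-5 ALLOC][6-6 ALLOC][7-7 ALLOC][8-40 FREE]
Op 5: d = malloc(1) -> d = 8; heap: [0-5 ALLOC][6-6 ALLOC][7-7 ALLOC][8-8 ALLOC][9-40 FREE]
Op 6: a = realloc(a, 5) -> a = 0; heap: [0-4 ALLOC][5-5 FREE][6-6 ALLOC][7-7 ALLOC][8-8 ALLOC][9-40 FREE]
Op 7: free(a) -> (freed a); heap: [0-5 FREE][6-6 ALLOC][7-7 ALLOC][8-8 ALLOC][9-40 FREE]
malloc(31): first-fit scan over [0-5 FREE][6-6 ALLOC][7-7 ALLOC][8-8 ALLOC][9-40 FREE] -> 9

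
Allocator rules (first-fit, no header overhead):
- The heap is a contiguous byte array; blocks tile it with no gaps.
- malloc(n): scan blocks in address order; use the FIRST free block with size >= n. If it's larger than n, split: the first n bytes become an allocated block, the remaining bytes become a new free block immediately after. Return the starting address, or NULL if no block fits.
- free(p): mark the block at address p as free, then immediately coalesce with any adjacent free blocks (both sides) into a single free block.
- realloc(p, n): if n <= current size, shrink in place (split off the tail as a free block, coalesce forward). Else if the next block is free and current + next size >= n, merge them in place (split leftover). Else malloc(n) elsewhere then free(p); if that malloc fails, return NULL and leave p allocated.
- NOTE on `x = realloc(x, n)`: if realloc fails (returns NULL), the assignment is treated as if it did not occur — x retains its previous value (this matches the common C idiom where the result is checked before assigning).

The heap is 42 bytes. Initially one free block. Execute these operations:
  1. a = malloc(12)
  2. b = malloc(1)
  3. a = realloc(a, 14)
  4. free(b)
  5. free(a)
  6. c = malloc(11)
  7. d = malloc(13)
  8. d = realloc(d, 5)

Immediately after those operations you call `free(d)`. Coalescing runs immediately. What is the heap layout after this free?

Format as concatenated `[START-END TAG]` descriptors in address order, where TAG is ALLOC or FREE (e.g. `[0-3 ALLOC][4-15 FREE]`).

Op 1: a = malloc(12) -> a = 0; heap: [0-11 ALLOC][12-41 FREE]
Op 2: b = malloc(1) -> b = 12; heap: [0-11 ALLOC][12-12 ALLOC][13-41 FREE]
Op 3: a = realloc(a, 14) -> a = 13; heap: [0-11 FREE][12-12 ALLOC][13-26 ALLOC][27-41 FREE]
Op 4: free(b) -> (freed b); heap: [0-12 FREE][13-26 ALLOC][27-41 FREE]
Op 5: free(a) -> (freed a); heap: [0-41 FREE]
Op 6: c = malloc(11) -> c = 0; heap: [0-10 ALLOC][11-41 FREE]
Op 7: d = malloc(13) -> d = 11; heap: [0-10 ALLOC][11-23 ALLOC][24-41 FREE]
Op 8: d = realloc(d, 5) -> d = 11; heap: [0-10 ALLOC][11-15 ALLOC][16-41 FREE]
free(d): d = 11 -> block [11-15 ALLOC]; mark free, coalesce with adjacent free neighbors -> [0-10 ALLOC][11-41 FREE]

Answer: [0-10 ALLOC][11-41 FREE]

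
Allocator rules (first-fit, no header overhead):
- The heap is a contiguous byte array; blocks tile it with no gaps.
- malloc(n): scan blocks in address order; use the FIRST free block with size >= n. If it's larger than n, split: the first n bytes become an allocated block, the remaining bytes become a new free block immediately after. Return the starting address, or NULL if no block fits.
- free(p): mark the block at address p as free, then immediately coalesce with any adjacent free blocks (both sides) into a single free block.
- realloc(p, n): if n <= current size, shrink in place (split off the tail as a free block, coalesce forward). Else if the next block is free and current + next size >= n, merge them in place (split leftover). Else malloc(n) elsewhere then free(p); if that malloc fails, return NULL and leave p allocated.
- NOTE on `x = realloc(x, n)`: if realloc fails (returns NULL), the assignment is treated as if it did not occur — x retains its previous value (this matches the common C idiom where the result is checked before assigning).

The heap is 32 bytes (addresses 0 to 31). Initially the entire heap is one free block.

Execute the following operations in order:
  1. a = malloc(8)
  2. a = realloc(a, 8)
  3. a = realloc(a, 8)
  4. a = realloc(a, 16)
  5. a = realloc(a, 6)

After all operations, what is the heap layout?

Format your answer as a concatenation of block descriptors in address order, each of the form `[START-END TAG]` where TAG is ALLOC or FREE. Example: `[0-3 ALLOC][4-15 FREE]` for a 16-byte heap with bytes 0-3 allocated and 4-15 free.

Op 1: a = malloc(8) -> a = 0; heap: [0-7 ALLOC][8-31 FREE]
Op 2: a = realloc(a, 8) -> a = 0; heap: [0-7 ALLOC][8-31 FREE]
Op 3: a = realloc(a, 8) -> a = 0; heap: [0-7 ALLOC][8-31 FREE]
Op 4: a = realloc(a, 16) -> a = 0; heap: [0-15 ALLOC][16-31 FREE]
Op 5: a = realloc(a, 6) -> a = 0; heap: [0-5 ALLOC][6-31 FREE]

Answer: [0-5 ALLOC][6-31 FREE]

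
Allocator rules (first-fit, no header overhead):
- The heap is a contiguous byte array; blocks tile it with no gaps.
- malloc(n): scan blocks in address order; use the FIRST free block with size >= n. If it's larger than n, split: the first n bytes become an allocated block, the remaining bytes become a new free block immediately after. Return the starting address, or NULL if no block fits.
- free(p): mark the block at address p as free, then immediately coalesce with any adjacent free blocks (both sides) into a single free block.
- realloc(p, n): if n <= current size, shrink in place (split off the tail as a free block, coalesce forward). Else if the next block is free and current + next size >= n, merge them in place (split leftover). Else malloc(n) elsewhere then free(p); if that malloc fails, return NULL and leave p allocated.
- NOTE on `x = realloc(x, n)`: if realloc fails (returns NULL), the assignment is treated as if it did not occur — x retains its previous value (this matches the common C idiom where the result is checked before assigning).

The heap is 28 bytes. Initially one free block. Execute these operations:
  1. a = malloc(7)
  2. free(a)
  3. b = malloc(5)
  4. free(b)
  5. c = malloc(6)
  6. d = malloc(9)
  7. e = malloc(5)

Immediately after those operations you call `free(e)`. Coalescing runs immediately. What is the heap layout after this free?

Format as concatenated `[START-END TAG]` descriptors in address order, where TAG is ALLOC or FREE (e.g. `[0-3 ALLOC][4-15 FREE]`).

Op 1: a = malloc(7) -> a = 0; heap: [0-6 ALLOC][7-27 FREE]
Op 2: free(a) -> (freed a); heap: [0-27 FREE]
Op 3: b = malloc(5) -> b = 0; heap: [0-4 ALLOC][5-27 FREE]
Op 4: free(b) -> (freed b); heap: [0-27 FREE]
Op 5: c = malloc(6) -> c = 0; heap: [0-5 ALLOC][6-27 FREE]
Op 6: d = malloc(9) -> d = 6; heap: [0-5 ALLOC][6-14 ALLOC][15-27 FREE]
Op 7: e = malloc(5) -> e = 15; heap: [0-5 ALLOC][6-14 ALLOC][15-19 ALLOC][20-27 FREE]
free(e): e = 15 -> block [15-19 ALLOC]; mark free, coalesce with adjacent free neighbors -> [0-5 ALLOC][6-14 ALLOC][15-27 FREE]

Answer: [0-5 ALLOC][6-14 ALLOC][15-27 FREE]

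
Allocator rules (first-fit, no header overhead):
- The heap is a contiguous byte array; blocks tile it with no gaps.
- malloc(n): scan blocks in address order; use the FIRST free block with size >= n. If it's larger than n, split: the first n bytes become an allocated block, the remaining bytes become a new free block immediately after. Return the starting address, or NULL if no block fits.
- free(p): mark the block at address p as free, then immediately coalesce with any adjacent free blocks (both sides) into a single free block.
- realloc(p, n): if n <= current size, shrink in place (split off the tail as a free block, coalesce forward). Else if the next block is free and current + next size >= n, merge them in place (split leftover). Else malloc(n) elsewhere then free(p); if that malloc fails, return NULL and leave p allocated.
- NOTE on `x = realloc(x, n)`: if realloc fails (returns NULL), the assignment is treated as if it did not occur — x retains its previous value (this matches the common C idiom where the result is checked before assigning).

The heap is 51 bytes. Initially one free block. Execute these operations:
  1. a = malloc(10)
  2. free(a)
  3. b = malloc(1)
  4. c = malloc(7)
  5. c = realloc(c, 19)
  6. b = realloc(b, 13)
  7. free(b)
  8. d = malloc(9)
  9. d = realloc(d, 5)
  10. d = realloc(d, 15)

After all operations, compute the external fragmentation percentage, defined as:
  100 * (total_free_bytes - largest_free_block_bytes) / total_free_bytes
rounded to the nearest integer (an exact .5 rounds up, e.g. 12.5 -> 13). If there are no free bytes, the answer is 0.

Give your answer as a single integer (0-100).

Answer: 6

Derivation:
Op 1: a = malloc(10) -> a = 0; heap: [0-9 ALLOC][10-50 FREE]
Op 2: free(a) -> (freed a); heap: [0-50 FREE]
Op 3: b = malloc(1) -> b = 0; heap: [0-0 ALLOC][1-50 FREE]
Op 4: c = malloc(7) -> c = 1; heap: [0-0 ALLOC][1-7 ALLOC][8-50 FREE]
Op 5: c = realloc(c, 19) -> c = 1; heap: [0-0 ALLOC][1-19 ALLOC][20-50 FREE]
Op 6: b = realloc(b, 13) -> b = 20; heap: [0-0 FREE][1-19 ALLOC][20-32 ALLOC][33-50 FREE]
Op 7: free(b) -> (freed b); heap: [0-0 FREE][1-19 ALLOC][20-50 FREE]
Op 8: d = malloc(9) -> d = 20; heap: [0-0 FREE][1-19 ALLOC][20-28 ALLOC][29-50 FREE]
Op 9: d = realloc(d, 5) -> d = 20; heap: [0-0 FREE][1-19 ALLOC][20-24 ALLOC][25-50 FREE]
Op 10: d = realloc(d, 15) -> d = 20; heap: [0-0 FREE][1-19 ALLOC][20-34 ALLOC][35-50 FREE]
Free blocks: [1 16] total_free=17 largest=16 -> 100*(17-16)/17 = 100/17 ≈ 5.882 -> rounds to 6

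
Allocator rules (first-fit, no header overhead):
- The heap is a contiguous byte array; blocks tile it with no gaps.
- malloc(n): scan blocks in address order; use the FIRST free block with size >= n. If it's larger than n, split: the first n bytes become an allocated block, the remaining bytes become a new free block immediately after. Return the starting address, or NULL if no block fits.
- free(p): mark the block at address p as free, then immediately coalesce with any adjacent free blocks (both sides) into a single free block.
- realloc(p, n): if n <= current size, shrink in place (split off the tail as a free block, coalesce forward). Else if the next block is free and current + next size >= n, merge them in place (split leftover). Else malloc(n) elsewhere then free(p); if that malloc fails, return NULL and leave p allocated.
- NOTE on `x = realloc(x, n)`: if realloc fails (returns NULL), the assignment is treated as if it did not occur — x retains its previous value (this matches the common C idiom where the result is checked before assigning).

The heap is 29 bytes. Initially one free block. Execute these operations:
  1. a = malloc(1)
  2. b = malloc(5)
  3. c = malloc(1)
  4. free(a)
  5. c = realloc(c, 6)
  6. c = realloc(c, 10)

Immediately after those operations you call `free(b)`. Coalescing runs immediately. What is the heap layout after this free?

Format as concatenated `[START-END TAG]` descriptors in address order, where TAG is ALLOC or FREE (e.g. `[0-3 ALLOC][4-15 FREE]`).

Op 1: a = malloc(1) -> a = 0; heap: [0-0 ALLOC][1-28 FREE]
Op 2: b = malloc(5) -> b = 1; heap: [0-0 ALLOC][1-5 ALLOC][6-28 FREE]
Op 3: c = malloc(1) -> c = 6; heap: [0-0 ALLOC][1-5 ALLOC][6-6 ALLOC][7-28 FREE]
Op 4: free(a) -> (freed a); heap: [0-0 FREE][1-5 ALLOC][6-6 ALLOC][7-28 FREE]
Op 5: c = realloc(c, 6) -> c = 6; heap: [0-0 FREE][1-5 ALLOC][6-11 ALLOC][12-28 FREE]
Op 6: c = realloc(c, 10) -> c = 6; heap: [0-0 FREE][1-5 ALLOC][6-15 ALLOC][16-28 FREE]
free(b): b = 1 -> block [1-5 ALLOC]; mark free, coalesce with adjacent free neighbors -> [0-5 FREE][6-15 ALLOC][16-28 FREE]

Answer: [0-5 FREE][6-15 ALLOC][16-28 FREE]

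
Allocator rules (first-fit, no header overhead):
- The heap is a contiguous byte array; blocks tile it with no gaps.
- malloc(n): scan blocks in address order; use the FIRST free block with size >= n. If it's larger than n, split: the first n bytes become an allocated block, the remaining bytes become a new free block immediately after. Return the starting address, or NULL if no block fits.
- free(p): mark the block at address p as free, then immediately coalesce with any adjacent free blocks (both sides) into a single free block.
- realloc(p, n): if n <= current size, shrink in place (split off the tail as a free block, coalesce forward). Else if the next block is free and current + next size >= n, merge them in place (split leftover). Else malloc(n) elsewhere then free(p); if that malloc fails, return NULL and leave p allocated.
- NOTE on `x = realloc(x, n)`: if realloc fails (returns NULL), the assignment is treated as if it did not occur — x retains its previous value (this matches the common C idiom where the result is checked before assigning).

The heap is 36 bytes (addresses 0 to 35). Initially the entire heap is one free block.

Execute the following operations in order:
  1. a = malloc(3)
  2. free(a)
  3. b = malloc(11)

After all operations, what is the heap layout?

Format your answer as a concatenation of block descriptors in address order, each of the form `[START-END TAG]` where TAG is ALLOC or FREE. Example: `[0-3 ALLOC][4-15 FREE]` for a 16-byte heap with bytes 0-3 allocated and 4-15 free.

Answer: [0-10 ALLOC][11-35 FREE]

Derivation:
Op 1: a = malloc(3) -> a = 0; heap: [0-2 ALLOC][3-35 FREE]
Op 2: free(a) -> (freed a); heap: [0-35 FREE]
Op 3: b = malloc(11) -> b = 0; heap: [0-10 ALLOC][11-35 FREE]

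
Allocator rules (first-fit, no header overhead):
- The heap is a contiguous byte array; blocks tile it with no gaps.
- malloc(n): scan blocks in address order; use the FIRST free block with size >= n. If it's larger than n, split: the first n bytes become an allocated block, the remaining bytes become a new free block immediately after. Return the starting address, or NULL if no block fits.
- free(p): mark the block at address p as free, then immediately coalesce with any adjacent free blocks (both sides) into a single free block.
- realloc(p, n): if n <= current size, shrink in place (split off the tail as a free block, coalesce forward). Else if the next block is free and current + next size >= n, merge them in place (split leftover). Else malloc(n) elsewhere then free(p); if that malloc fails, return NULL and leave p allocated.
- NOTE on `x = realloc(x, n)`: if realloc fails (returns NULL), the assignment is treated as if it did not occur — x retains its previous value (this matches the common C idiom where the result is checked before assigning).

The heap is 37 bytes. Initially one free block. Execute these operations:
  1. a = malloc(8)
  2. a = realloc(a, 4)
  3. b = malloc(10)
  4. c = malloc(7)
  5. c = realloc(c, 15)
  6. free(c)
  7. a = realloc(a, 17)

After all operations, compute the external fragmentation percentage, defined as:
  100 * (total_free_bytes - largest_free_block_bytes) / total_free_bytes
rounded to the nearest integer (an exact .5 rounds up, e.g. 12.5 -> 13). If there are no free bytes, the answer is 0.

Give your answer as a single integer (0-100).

Op 1: a = malloc(8) -> a = 0; heap: [0-7 ALLOC][8-36 FREE]
Op 2: a = realloc(a, 4) -> a = 0; heap: [0-3 ALLOC][4-36 FREE]
Op 3: b = malloc(10) -> b = 4; heap: [0-3 ALLOC][4-13 ALLOC][14-36 FREE]
Op 4: c = malloc(7) -> c = 14; heap: [0-3 ALLOC][4-13 ALLOC][14-20 ALLOC][21-36 FREE]
Op 5: c = realloc(c, 15) -> c = 14; heap: [0-3 ALLOC][4-13 ALLOC][14-28 ALLOC][29-36 FREE]
Op 6: free(c) -> (freed c); heap: [0-3 ALLOC][4-13 ALLOC][14-36 FREE]
Op 7: a = realloc(a, 17) -> a = 14; heap: [0-3 FREE][4-13 ALLOC][14-30 ALLOC][31-36 FREE]
Free blocks: [4 6] total_free=10 largest=6 -> 100*(10-6)/10 = 400/10 = 40

Answer: 40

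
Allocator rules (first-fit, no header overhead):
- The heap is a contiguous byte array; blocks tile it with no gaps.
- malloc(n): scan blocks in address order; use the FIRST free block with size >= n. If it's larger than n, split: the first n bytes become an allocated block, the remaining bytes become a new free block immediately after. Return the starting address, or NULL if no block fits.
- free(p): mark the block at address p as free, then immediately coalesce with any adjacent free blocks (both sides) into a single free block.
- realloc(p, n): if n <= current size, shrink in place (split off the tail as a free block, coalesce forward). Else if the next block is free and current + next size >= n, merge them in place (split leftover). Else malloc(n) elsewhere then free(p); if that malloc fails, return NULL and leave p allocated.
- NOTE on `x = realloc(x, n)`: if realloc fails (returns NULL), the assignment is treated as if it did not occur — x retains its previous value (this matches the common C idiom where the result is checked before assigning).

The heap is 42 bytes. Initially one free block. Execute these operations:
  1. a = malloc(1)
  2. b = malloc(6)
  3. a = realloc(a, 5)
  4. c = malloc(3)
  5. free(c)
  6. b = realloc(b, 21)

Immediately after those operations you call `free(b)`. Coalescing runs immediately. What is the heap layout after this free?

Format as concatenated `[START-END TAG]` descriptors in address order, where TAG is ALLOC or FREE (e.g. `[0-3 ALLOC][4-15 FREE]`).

Op 1: a = malloc(1) -> a = 0; heap: [0-0 ALLOC][1-41 FREE]
Op 2: b = malloc(6) -> b = 1; heap: [0-0 ALLOC][1-6 ALLOC][7-41 FREE]
Op 3: a = realloc(a, 5) -> a = 7; heap: [0-0 FREE][1-6 ALLOC][7-11 ALLOC][12-41 FREE]
Op 4: c = malloc(3) -> c = 12; heap: [0-0 FREE][1-6 ALLOC][7-11 ALLOC][12-14 ALLOC][15-41 FREE]
Op 5: free(c) -> (freed c); heap: [0-0 FREE][1-6 ALLOC][7-11 ALLOC][12-41 FREE]
Op 6: b = realloc(b, 21) -> b = 12; heap: [0-6 FREE][7-11 ALLOC][12-32 ALLOC][33-41 FREE]
free(b): b = 12 -> block [12-32 ALLOC]; mark free, coalesce with adjacent free neighbors -> [0-6 FREE][7-11 ALLOC][12-41 FREE]

Answer: [0-6 FREE][7-11 ALLOC][12-41 FREE]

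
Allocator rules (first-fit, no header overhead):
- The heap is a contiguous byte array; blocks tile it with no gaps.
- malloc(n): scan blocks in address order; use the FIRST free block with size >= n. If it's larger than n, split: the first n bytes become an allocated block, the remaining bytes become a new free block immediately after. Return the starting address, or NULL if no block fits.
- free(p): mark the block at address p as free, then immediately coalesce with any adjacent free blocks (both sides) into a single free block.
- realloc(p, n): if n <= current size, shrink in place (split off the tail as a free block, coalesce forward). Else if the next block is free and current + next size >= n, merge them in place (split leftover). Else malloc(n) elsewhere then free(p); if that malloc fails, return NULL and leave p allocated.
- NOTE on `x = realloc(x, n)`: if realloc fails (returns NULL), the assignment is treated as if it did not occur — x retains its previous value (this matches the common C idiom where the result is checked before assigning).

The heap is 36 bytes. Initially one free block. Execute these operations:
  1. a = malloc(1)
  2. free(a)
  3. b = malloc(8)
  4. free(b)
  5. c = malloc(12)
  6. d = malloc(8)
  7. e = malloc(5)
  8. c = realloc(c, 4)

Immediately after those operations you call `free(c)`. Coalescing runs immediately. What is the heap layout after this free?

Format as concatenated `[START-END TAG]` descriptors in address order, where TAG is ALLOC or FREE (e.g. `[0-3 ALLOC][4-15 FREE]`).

Op 1: a = malloc(1) -> a = 0; heap: [0-0 ALLOC][1-35 FREE]
Op 2: free(a) -> (freed a); heap: [0-35 FREE]
Op 3: b = malloc(8) -> b = 0; heap: [0-7 ALLOC][8-35 FREE]
Op 4: free(b) -> (freed b); heap: [0-35 FREE]
Op 5: c = malloc(12) -> c = 0; heap: [0-11 ALLOC][12-35 FREE]
Op 6: d = malloc(8) -> d = 12; heap: [0-11 ALLOC][12-19 ALLOC][20-35 FREE]
Op 7: e = malloc(5) -> e = 20; heap: [0-11 ALLOC][12-19 ALLOC][20-24 ALLOC][25-35 FREE]
Op 8: c = realloc(c, 4) -> c = 0; heap: [0-3 ALLOC][4-11 FREE][12-19 ALLOC][20-24 ALLOC][25-35 FREE]
free(c): c = 0 -> block [0-3 ALLOC]; mark free, coalesce with adjacent free neighbors -> [0-11 FREE][12-19 ALLOC][20-24 ALLOC][25-35 FREE]

Answer: [0-11 FREE][12-19 ALLOC][20-24 ALLOC][25-35 FREE]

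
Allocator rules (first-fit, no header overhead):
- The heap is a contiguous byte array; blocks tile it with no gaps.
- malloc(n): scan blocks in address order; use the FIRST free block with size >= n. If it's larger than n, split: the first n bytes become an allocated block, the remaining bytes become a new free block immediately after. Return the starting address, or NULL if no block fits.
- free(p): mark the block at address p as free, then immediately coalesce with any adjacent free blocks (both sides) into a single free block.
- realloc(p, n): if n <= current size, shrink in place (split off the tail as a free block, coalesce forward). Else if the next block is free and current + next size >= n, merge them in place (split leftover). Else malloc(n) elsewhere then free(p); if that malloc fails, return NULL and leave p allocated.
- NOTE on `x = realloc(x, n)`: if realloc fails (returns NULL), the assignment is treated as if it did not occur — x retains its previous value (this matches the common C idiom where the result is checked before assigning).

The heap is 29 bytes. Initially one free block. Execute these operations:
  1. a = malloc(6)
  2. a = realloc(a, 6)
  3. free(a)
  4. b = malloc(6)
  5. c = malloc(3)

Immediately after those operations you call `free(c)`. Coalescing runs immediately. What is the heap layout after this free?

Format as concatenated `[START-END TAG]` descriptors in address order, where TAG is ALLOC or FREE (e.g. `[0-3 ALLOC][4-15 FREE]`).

Answer: [0-5 ALLOC][6-28 FREE]

Derivation:
Op 1: a = malloc(6) -> a = 0; heap: [0-5 ALLOC][6-28 FREE]
Op 2: a = realloc(a, 6) -> a = 0; heap: [0-5 ALLOC][6-28 FREE]
Op 3: free(a) -> (freed a); heap: [0-28 FREE]
Op 4: b = malloc(6) -> b = 0; heap: [0-5 ALLOC][6-28 FREE]
Op 5: c = malloc(3) -> c = 6; heap: [0-5 ALLOC][6-8 ALLOC][9-28 FREE]
free(c): c = 6 -> block [6-8 ALLOC]; mark free, coalesce with adjacent free neighbors -> [0-5 ALLOC][6-28 FREE]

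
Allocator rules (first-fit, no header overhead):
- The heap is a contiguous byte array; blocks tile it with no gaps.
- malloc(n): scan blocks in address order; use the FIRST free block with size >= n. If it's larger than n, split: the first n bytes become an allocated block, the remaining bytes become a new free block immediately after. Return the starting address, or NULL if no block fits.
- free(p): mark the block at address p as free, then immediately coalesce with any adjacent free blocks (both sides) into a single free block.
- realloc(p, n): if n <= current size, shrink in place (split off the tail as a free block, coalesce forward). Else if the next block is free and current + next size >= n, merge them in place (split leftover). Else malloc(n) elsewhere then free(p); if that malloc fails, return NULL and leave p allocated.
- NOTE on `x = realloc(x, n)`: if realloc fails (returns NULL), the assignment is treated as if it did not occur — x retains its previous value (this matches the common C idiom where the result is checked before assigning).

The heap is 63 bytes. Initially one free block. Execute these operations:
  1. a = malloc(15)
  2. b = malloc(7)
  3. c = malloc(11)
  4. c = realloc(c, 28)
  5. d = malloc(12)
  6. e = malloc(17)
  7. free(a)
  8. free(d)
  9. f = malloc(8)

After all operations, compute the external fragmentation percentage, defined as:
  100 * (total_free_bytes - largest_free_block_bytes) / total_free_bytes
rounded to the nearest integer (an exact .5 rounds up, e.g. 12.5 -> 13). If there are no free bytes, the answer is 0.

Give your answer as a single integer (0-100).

Answer: 35

Derivation:
Op 1: a = malloc(15) -> a = 0; heap: [0-14 ALLOC][15-62 FREE]
Op 2: b = malloc(7) -> b = 15; heap: [0-14 ALLOC][15-21 ALLOC][22-62 FREE]
Op 3: c = malloc(11) -> c = 22; heap: [0-14 ALLOC][15-21 ALLOC][22-32 ALLOC][33-62 FREE]
Op 4: c = realloc(c, 28) -> c = 22; heap: [0-14 ALLOC][15-21 ALLOC][22-49 ALLOC][50-62 FREE]
Op 5: d = malloc(12) -> d = 50; heap: [0-14 ALLOC][15-21 ALLOC][22-49 ALLOC][50-61 ALLOC][62-62 FREE]
Op 6: e = malloc(17) -> e = NULL; heap: [0-14 ALLOC][15-21 ALLOC][22-49 ALLOC][50-61 ALLOC][62-62 FREE]
Op 7: free(a) -> (freed a); heap: [0-14 FREE][15-21 ALLOC][22-49 ALLOC][50-61 ALLOC][62-62 FREE]
Op 8: free(d) -> (freed d); heap: [0-14 FREE][15-21 ALLOC][22-49 ALLOC][50-62 FREE]
Op 9: f = malloc(8) -> f = 0; heap: [0-7 ALLOC][8-14 FREE][15-21 ALLOC][22-49 ALLOC][50-62 FREE]
Free blocks: [7 13] total_free=20 largest=13 -> 100*(20-13)/20 = 700/20 = 35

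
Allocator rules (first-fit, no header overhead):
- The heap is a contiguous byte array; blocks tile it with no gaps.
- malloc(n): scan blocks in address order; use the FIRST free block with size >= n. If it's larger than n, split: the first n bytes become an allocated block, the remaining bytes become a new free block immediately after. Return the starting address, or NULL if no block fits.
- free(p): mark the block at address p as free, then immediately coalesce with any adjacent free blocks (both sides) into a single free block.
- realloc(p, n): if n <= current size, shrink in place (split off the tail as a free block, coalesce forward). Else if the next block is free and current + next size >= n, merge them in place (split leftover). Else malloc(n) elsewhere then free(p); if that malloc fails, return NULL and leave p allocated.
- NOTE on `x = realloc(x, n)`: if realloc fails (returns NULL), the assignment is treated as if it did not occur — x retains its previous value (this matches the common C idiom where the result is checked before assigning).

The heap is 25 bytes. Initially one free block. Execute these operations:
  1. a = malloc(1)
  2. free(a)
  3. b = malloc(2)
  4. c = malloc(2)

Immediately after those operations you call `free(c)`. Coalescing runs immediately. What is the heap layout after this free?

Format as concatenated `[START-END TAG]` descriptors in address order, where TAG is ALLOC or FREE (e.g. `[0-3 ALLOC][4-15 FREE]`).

Answer: [0-1 ALLOC][2-24 FREE]

Derivation:
Op 1: a = malloc(1) -> a = 0; heap: [0-0 ALLOC][1-24 FREE]
Op 2: free(a) -> (freed a); heap: [0-24 FREE]
Op 3: b = malloc(2) -> b = 0; heap: [0-1 ALLOC][2-24 FREE]
Op 4: c = malloc(2) -> c = 2; heap: [0-1 ALLOC][2-3 ALLOC][4-24 FREE]
free(c): c = 2 -> block [2-3 ALLOC]; mark free, coalesce with adjacent free neighbors -> [0-1 ALLOC][2-24 FREE]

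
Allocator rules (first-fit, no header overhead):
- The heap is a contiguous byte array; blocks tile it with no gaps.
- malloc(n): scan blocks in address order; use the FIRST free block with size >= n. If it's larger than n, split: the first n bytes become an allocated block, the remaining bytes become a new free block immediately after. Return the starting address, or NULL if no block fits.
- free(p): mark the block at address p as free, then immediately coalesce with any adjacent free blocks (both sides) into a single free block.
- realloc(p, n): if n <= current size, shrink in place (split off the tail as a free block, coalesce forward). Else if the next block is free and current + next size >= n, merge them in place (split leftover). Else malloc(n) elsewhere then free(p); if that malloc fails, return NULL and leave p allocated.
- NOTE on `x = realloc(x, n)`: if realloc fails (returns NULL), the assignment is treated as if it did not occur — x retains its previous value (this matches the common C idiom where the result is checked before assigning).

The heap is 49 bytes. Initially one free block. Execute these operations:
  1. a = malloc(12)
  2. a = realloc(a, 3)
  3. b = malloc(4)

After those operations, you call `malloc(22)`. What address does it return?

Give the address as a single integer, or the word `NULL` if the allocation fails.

Answer: 7

Derivation:
Op 1: a = malloc(12) -> a = 0; heap: [0-11 ALLOC][12-48 FREE]
Op 2: a = realloc(a, 3) -> a = 0; heap: [0-2 ALLOC][3-48 FREE]
Op 3: b = malloc(4) -> b = 3; heap: [0-2 ALLOC][3-6 ALLOC][7-48 FREE]
malloc(22): first-fit scan over [0-2 ALLOC][3-6 ALLOC][7-48 FREE] -> 7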